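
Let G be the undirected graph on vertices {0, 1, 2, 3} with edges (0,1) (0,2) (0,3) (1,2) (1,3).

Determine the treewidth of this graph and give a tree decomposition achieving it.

Each bag holds 3 vertices, so the decomposition has width 2, which upper-bounds the treewidth. Conversely, {0, 1, 2} is a clique of size 3, and the vertices of any clique must share a bag in every tree decomposition; so some bag has ≥ 3 vertices and tw(G) ≥ 2. Hence tw(G) = 2 exactly.

Treewidth 2.
Bags: B1 = {0, 1, 3}  B2 = {0, 1, 2}
Tree: B1–B2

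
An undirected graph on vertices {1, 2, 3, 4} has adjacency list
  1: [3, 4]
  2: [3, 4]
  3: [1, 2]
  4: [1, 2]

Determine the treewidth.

2

A width-2 tree decomposition is:
Bags: B1 = {1, 2, 3}  B2 = {1, 2, 4}
Tree: B1–B2
Every bag has size at most 3, so the width is 3 − 1 = 2 and tw(G) ≤ 2. Since 1–3–2–4–1 is a cycle in G, G is not acyclic. Forests are exactly the graphs of treewidth ≤ 1, so tw(G) ≥ 2. Hence tw(G) = 2 exactly.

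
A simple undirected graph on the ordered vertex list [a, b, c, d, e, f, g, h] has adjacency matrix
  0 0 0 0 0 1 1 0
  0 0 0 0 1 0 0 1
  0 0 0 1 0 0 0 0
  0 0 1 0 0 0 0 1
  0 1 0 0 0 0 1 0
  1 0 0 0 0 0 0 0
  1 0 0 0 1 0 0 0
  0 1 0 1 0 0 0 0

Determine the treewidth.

1

A width-1 tree decomposition is:
Bags: B1 = {c, d}  B2 = {d, h}  B3 = {b, h}  B4 = {b, e}  B5 = {e, g}  B6 = {a, g}  B7 = {a, f}
Tree: B1–B2, B2–B3, B3–B4, B4–B5, B5–B6, B6–B7
Each bag holds 2 vertices, so the decomposition has width 1, which upper-bounds the treewidth. Since G has at least one edge (e.g. c–d), it is not an edgeless graph, so tw(G) ≥ 1. Therefore the treewidth is 1.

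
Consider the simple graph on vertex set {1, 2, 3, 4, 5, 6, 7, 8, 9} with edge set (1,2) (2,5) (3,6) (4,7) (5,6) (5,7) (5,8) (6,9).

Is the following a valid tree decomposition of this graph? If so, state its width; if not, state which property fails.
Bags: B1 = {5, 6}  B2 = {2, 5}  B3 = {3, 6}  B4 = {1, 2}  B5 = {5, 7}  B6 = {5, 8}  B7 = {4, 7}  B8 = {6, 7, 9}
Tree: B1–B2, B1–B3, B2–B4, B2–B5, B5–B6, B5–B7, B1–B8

No — bags containing vertex 7 are not connected in the tree.

A tree decomposition must satisfy three properties: every vertex lies in some bag; for every edge, both endpoints lie together in some bag; and for every vertex, the bags containing it form a connected subtree. Here bags containing vertex 7 are not connected in the tree, so the decomposition is invalid.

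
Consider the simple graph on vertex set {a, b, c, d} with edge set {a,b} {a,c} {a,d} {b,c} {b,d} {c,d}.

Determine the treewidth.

A width-3 tree decomposition is:
Bags: B1 = {a, b, c, d}
Tree: (single bag)
A single bag containing all 4 vertices is trivially a valid decomposition of width 3. Conversely, {a, b, c, d} is a clique of size 4, and the vertices of any clique must share a bag in every tree decomposition; so some bag has ≥ 4 vertices and tw(G) ≥ 3. Therefore the treewidth is 3.

3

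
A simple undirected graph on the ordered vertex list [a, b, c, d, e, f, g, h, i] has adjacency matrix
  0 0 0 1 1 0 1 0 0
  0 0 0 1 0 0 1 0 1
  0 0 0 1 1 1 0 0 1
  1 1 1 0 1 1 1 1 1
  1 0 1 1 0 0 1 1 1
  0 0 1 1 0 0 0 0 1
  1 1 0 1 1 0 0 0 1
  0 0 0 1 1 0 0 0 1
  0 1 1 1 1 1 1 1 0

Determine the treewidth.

A width-3 tree decomposition is:
Bags: B1 = {d, e, g, i}  B2 = {d, e, h, i}  B3 = {a, d, e, g}  B4 = {c, d, e, i}  B5 = {b, d, g, i}  B6 = {c, d, f, i}
Tree: B1–B2, B1–B3, B1–B4, B1–B5, B4–B6
Every bag has size at most 4, so the width is 4 − 1 = 3 and tw(G) ≤ 3. For the lower bound, the 4 vertices {a, d, e, g} are pairwise adjacent, and any tree decomposition puts a clique entirely inside one bag — forcing width ≥ 3. The upper and lower bounds meet at 3, so that is the treewidth.

3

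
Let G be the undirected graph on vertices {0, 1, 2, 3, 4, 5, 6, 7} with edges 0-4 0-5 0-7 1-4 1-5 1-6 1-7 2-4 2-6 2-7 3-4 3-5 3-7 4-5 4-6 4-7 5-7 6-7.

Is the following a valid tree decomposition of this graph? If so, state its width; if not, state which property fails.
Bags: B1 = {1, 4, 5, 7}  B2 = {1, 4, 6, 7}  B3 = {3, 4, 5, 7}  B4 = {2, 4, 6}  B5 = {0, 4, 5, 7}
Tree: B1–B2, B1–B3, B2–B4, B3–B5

A tree decomposition must satisfy three properties: every vertex lies in some bag; for every edge, both endpoints lie together in some bag; and for every vertex, the bags containing it form a connected subtree. Here edge (7,2) lies in no bag, so the decomposition is invalid.

No — edge (7,2) lies in no bag.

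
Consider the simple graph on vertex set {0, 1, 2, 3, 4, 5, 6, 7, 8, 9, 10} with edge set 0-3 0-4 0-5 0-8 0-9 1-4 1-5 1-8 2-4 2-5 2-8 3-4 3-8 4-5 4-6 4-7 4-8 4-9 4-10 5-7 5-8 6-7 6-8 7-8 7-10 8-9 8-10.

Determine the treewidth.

A width-3 tree decomposition is:
Bags: B1 = {0, 4, 5, 8}  B2 = {1, 4, 5, 8}  B3 = {2, 4, 5, 8}  B4 = {4, 5, 7, 8}  B5 = {0, 3, 4, 8}  B6 = {4, 6, 7, 8}  B7 = {4, 7, 8, 10}  B8 = {0, 4, 8, 9}
Tree: B1–B2, B2–B3, B2–B4, B1–B5, B4–B6, B6–B7, B5–B8
Each bag holds 4 vertices, so the decomposition has width 3, which upper-bounds the treewidth. For the lower bound, the 4 vertices {0, 3, 4, 8} are pairwise adjacent, and any tree decomposition puts a clique entirely inside one bag — forcing width ≥ 3. Therefore the treewidth is 3.

3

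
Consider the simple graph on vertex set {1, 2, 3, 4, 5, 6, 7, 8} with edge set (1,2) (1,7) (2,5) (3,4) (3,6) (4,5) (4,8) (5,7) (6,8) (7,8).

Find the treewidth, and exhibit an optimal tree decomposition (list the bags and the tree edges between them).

The largest bag has 3 vertices, giving width 2; this decomposition certifies tw(G) ≤ 2. For the lower bound, G contains the cycle 3–6–8–4–3, so G is not a forest; only forests have treewidth ≤ 1, hence tw(G) ≥ 2. Hence tw(G) = 2 exactly.

Treewidth 2.
One optimal decomposition is:
Bags: B1 = {3, 4, 6}  B2 = {4, 6, 8}  B3 = {4, 5, 8}  B4 = {5, 7, 8}  B5 = {2, 5, 7}  B6 = {1, 2, 7}
Tree: B1–B2, B2–B3, B3–B4, B4–B5, B5–B6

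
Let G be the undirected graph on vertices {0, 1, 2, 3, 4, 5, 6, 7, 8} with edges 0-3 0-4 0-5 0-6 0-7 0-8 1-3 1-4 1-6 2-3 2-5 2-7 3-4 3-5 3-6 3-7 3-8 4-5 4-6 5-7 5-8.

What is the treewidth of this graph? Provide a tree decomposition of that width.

Treewidth 3.
Bags: B1 = {0, 3, 4, 6}  B2 = {0, 3, 4, 5}  B3 = {0, 3, 5, 7}  B4 = {0, 3, 5, 8}  B5 = {1, 3, 4, 6}  B6 = {2, 3, 5, 7}
Tree: B1–B2, B2–B3, B3–B4, B1–B5, B3–B6

The largest bag has 4 vertices, giving width 3; this decomposition certifies tw(G) ≤ 3. For the lower bound, the 4 vertices {0, 3, 5, 8} are pairwise adjacent, and any tree decomposition puts a clique entirely inside one bag — forcing width ≥ 3. Therefore the treewidth is 3.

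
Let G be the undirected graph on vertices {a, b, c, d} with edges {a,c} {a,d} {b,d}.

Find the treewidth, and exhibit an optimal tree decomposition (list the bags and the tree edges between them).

Treewidth 1.
One optimal decomposition is:
Bags: B1 = {a, c}  B2 = {a, d}  B3 = {b, d}
Tree: B1–B2, B2–B3

The largest bag has 2 vertices, giving width 1; this decomposition certifies tw(G) ≤ 1. Any graph with an edge has treewidth ≥ 1, and G has the edge c–a. Hence tw(G) = 1 exactly.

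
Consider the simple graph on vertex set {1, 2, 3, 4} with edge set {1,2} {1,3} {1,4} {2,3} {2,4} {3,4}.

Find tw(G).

A width-3 tree decomposition is:
Bags: B1 = {1, 2, 3, 4}
Tree: (single bag)
With just one bag of size 4, the width is 4 − 1 = 3, so tw(G) ≤ 3. On the other hand G contains the 4-clique {1, 2, 3, 4}. A clique must lie in a single bag of any decomposition, so no decomposition can have width below 3. Hence tw(G) = 3 exactly.

3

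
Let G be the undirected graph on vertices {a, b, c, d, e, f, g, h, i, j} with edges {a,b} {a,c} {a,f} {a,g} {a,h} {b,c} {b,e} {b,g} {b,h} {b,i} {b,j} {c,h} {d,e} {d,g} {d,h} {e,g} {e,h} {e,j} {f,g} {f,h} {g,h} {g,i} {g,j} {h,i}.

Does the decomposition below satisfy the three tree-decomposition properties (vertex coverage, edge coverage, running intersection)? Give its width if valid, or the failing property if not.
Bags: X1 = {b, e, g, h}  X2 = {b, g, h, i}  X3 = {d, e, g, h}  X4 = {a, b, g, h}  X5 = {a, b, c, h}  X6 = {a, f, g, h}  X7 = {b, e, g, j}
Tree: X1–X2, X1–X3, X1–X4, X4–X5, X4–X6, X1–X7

Yes; width 3.

Every vertex of G appears in some bag (union = {a, b, c, d, e, f, g, h, i, j}); every edge is covered by a bag; and for each vertex v the set of bags containing v is connected in the bag tree. The decomposition is therefore valid. The largest bag has 4 vertices, so the width is 3.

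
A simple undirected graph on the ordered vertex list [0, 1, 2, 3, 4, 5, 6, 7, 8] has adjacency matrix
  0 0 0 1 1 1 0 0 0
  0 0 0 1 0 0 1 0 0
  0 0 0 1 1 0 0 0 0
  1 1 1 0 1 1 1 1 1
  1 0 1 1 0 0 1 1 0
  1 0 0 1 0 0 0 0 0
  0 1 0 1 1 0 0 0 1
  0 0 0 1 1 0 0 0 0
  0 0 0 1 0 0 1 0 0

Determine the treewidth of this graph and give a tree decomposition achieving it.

Every bag has size at most 3, so the width is 3 − 1 = 2 and tw(G) ≤ 2. Conversely, {3, 6, 8} is a clique of size 3, and the vertices of any clique must share a bag in every tree decomposition; so some bag has ≥ 3 vertices and tw(G) ≥ 2. Therefore the treewidth is 2.

Treewidth 2.
One such decomposition:
Bags: B1 = {2, 3, 4}  B2 = {3, 4, 6}  B3 = {0, 3, 4}  B4 = {1, 3, 6}  B5 = {3, 6, 8}  B6 = {0, 3, 5}  B7 = {3, 4, 7}
Tree: B1–B2, B2–B3, B2–B4, B4–B5, B3–B6, B2–B7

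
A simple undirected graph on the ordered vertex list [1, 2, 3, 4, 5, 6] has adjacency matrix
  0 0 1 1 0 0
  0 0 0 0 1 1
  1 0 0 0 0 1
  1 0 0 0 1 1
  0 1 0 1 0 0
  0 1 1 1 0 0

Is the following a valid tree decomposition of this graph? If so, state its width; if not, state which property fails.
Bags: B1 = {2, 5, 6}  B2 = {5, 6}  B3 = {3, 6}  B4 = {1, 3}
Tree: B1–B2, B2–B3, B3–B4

No — vertex 4 appears in no bag.

A tree decomposition must satisfy three properties: every vertex lies in some bag; for every edge, both endpoints lie together in some bag; and for every vertex, the bags containing it form a connected subtree. Here vertex 4 appears in no bag, so the decomposition is invalid.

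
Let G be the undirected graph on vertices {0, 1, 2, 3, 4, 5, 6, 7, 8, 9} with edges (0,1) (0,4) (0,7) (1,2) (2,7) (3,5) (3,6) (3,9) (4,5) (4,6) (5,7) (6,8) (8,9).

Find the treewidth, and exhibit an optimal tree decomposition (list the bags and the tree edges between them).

Every bag has size at most 3, so the width is 3 − 1 = 2 and tw(G) ≤ 2. Since 8–9–3–6–8 is a cycle in G, G is not acyclic. Forests are exactly the graphs of treewidth ≤ 1, so tw(G) ≥ 2. Hence tw(G) = 2 exactly.

Treewidth 2.
Bags: B1 = {6, 8, 9}  B2 = {3, 6, 9}  B3 = {3, 4, 6}  B4 = {3, 4, 5}  B5 = {0, 4, 5}  B6 = {0, 5, 7}  B7 = {0, 1, 7}  B8 = {1, 2, 7}
Tree: B1–B2, B2–B3, B3–B4, B4–B5, B5–B6, B6–B7, B7–B8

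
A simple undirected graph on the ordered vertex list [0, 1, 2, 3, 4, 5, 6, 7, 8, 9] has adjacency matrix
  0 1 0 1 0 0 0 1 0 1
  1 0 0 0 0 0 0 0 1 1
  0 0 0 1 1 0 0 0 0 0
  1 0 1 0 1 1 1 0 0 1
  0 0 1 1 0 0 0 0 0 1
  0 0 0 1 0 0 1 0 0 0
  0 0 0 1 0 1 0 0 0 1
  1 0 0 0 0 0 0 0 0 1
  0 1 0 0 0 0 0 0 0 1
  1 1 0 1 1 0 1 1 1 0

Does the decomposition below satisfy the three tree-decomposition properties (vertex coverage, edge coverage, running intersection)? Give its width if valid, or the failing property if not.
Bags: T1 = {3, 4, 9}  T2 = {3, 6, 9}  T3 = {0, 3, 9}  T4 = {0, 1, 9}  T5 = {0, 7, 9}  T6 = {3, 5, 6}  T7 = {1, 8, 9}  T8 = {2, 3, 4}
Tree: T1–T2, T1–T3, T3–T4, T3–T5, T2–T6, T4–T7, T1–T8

Yes; width 2.

Vertex coverage: the bags together contain {0, 1, 2, 3, 4, 5, 6, 7, 8, 9}, the full vertex set. Edge coverage: each edge of G has both endpoints in at least one bag. Running intersection: for every vertex, the bags containing it form a connected subtree. All three properties hold, so this is a valid tree decomposition of width max|bag| − 1 = 2, and hence tw(G) ≤ 2.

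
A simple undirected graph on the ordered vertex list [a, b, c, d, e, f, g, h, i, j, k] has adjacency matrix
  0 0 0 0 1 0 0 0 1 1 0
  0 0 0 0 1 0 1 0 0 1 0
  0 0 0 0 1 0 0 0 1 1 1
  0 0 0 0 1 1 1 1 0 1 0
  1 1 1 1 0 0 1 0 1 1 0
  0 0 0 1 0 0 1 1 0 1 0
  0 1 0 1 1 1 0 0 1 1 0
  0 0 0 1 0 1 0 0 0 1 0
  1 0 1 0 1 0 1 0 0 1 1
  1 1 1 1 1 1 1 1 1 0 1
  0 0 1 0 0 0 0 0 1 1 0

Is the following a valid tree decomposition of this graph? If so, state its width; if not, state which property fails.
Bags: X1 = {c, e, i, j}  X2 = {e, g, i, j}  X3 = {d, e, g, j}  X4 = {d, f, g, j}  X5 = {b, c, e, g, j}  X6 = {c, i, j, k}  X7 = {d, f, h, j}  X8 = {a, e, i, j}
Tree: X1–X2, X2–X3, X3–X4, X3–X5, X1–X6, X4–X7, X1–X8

A tree decomposition must satisfy three properties: every vertex lies in some bag; for every edge, both endpoints lie together in some bag; and for every vertex, the bags containing it form a connected subtree. Here bags containing vertex c are not connected in the tree, so the decomposition is invalid.

No — bags containing vertex c are not connected in the tree.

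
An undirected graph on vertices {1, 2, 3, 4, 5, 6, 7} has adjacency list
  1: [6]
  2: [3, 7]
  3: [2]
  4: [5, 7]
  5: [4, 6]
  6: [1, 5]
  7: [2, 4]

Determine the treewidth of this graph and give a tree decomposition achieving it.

Treewidth 1.
One optimal decomposition is:
Bags: B1 = {2, 3}  B2 = {2, 7}  B3 = {4, 7}  B4 = {4, 5}  B5 = {5, 6}  B6 = {1, 6}
Tree: B1–B2, B2–B3, B3–B4, B4–B5, B5–B6

Every bag has size at most 2, so the width is 2 − 1 = 1 and tw(G) ≤ 1. Any graph with an edge has treewidth ≥ 1, and G has the edge 3–2. Therefore the treewidth is 1.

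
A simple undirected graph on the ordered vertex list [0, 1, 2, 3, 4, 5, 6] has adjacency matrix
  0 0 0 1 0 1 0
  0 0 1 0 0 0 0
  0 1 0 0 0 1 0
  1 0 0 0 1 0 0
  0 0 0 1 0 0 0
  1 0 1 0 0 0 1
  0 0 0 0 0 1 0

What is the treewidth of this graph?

1

A width-1 tree decomposition is:
Bags: B1 = {5, 6}  B2 = {0, 5}  B3 = {2, 5}  B4 = {0, 3}  B5 = {3, 4}  B6 = {1, 2}
Tree: B1–B2, B1–B3, B2–B4, B4–B5, B3–B6
Each bag holds 2 vertices, so the decomposition has width 1, which upper-bounds the treewidth. Any graph with an edge has treewidth ≥ 1, and G has the edge 5–6. Therefore the treewidth is 1.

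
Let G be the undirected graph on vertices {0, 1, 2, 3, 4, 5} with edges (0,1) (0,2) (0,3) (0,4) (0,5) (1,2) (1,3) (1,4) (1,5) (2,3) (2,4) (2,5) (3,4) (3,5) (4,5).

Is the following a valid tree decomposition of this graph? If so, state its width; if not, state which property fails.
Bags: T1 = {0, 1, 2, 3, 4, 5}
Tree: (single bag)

Checking the three conditions: (i) the bags cover all of {0, 1, 2, 3, 4, 5}; (ii) for each edge, some bag contains both endpoints; (iii) the bags containing any fixed vertex form a subtree. All hold, so the decomposition is valid with width 6 − 1 = 5.

Yes; width 5.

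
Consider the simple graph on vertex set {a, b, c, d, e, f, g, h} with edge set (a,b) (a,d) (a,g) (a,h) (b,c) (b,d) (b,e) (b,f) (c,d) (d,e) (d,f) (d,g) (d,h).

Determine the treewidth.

2

A width-2 tree decomposition is:
Bags: B1 = {b, c, d}  B2 = {a, b, d}  B3 = {a, d, h}  B4 = {b, d, e}  B5 = {b, d, f}  B6 = {a, d, g}
Tree: B1–B2, B2–B3, B1–B4, B2–B5, B3–B6
The largest bag has 3 vertices, giving width 2; this decomposition certifies tw(G) ≤ 2. For the lower bound, the 3 vertices {a, d, g} are pairwise adjacent, and any tree decomposition puts a clique entirely inside one bag — forcing width ≥ 2. The upper and lower bounds meet at 2, so that is the treewidth.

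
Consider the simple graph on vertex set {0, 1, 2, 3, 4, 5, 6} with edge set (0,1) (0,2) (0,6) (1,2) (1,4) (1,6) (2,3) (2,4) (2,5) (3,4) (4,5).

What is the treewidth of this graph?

A width-2 tree decomposition is:
Bags: B1 = {1, 2, 4}  B2 = {0, 1, 2}  B3 = {2, 4, 5}  B4 = {2, 3, 4}  B5 = {0, 1, 6}
Tree: B1–B2, B1–B3, B3–B4, B2–B5
Every bag has size at most 3, so the width is 3 − 1 = 2 and tw(G) ≤ 2. For the lower bound, the 3 vertices {0, 1, 2} are pairwise adjacent, and any tree decomposition puts a clique entirely inside one bag — forcing width ≥ 2. Therefore the treewidth is 2.

2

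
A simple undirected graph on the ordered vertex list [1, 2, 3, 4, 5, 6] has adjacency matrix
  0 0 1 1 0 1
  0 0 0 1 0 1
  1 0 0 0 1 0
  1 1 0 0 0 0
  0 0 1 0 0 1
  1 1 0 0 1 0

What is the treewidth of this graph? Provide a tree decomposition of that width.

Every bag has size at most 3, so the width is 3 − 1 = 2 and tw(G) ≤ 2. Since 2–4–1–6–2 is a cycle in G, G is not acyclic. Forests are exactly the graphs of treewidth ≤ 1, so tw(G) ≥ 2. Therefore the treewidth is 2.

Treewidth 2.
One optimal decomposition is:
Bags: B1 = {2, 4, 6}  B2 = {1, 4, 6}  B3 = {1, 5, 6}  B4 = {1, 3, 5}
Tree: B1–B2, B2–B3, B3–B4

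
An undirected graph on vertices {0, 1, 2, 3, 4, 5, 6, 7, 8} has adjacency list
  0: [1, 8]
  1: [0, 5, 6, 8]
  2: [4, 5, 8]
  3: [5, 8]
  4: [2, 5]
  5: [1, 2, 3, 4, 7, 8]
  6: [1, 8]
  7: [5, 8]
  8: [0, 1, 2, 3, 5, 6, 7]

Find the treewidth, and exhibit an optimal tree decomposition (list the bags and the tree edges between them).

Treewidth 2.
One such decomposition:
Bags: B1 = {3, 5, 8}  B2 = {1, 5, 8}  B3 = {5, 7, 8}  B4 = {2, 5, 8}  B5 = {2, 4, 5}  B6 = {1, 6, 8}  B7 = {0, 1, 8}
Tree: B1–B2, B1–B3, B2–B4, B4–B5, B2–B6, B2–B7

Every bag has size at most 3, so the width is 3 − 1 = 2 and tw(G) ≤ 2. On the other hand G contains the 3-clique {0, 1, 8}. A clique must lie in a single bag of any decomposition, so no decomposition can have width below 2. Therefore the treewidth is 2.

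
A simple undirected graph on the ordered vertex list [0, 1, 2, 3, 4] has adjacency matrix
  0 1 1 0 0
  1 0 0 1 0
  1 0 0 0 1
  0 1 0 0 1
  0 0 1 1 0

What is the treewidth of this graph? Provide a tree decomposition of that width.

Treewidth 2.
One such decomposition:
Bags: B1 = {0, 1, 3}  B2 = {0, 2, 3}  B3 = {2, 3, 4}
Tree: B1–B2, B2–B3

Every bag has size at most 3, so the width is 3 − 1 = 2 and tw(G) ≤ 2. For the lower bound, G contains the cycle 3–1–0–2–4–3, so G is not a forest; only forests have treewidth ≤ 1, hence tw(G) ≥ 2. Therefore the treewidth is 2.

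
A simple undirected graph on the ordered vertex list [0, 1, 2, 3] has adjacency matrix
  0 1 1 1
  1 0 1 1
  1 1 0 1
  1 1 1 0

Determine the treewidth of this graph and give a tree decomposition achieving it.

A single bag containing all 4 vertices is trivially a valid decomposition of width 3. On the other hand G contains the 4-clique {0, 1, 2, 3}. A clique must lie in a single bag of any decomposition, so no decomposition can have width below 3. Hence tw(G) = 3 exactly.

Treewidth 3.
One optimal decomposition is:
Bags: B1 = {0, 1, 2, 3}
Tree: (single bag)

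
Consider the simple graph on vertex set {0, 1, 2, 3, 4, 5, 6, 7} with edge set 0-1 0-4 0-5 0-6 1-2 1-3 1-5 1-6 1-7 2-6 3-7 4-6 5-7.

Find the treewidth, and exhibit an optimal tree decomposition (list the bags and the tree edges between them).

Treewidth 2.
One optimal decomposition is:
Bags: B1 = {0, 1, 6}  B2 = {1, 2, 6}  B3 = {0, 1, 5}  B4 = {1, 5, 7}  B5 = {0, 4, 6}  B6 = {1, 3, 7}
Tree: B1–B2, B1–B3, B3–B4, B1–B5, B4–B6

Each bag holds 3 vertices, so the decomposition has width 2, which upper-bounds the treewidth. For the lower bound, the 3 vertices {0, 1, 5} are pairwise adjacent, and any tree decomposition puts a clique entirely inside one bag — forcing width ≥ 2. Combining the bounds, tw(G) = 2.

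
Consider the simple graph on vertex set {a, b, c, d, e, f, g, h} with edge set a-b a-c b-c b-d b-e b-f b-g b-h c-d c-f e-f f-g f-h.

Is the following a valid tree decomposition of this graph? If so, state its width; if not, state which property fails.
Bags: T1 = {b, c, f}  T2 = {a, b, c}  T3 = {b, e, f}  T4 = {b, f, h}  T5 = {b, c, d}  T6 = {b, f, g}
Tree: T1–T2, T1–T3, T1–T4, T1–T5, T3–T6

Checking the three conditions: (i) the bags cover all of {a, b, c, d, e, f, g, h}; (ii) for each edge, some bag contains both endpoints; (iii) the bags containing any fixed vertex form a subtree. All hold, so the decomposition is valid with width 3 − 1 = 2.

Yes; width 2.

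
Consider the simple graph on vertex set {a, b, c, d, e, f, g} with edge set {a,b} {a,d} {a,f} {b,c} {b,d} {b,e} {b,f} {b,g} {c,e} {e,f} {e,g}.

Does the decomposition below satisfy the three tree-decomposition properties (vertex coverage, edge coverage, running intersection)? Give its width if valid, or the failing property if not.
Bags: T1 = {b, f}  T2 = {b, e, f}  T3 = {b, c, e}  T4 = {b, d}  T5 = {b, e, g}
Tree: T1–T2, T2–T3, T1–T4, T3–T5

No — vertex a appears in no bag.

A tree decomposition must satisfy three properties: every vertex lies in some bag; for every edge, both endpoints lie together in some bag; and for every vertex, the bags containing it form a connected subtree. Here vertex a appears in no bag, so the decomposition is invalid.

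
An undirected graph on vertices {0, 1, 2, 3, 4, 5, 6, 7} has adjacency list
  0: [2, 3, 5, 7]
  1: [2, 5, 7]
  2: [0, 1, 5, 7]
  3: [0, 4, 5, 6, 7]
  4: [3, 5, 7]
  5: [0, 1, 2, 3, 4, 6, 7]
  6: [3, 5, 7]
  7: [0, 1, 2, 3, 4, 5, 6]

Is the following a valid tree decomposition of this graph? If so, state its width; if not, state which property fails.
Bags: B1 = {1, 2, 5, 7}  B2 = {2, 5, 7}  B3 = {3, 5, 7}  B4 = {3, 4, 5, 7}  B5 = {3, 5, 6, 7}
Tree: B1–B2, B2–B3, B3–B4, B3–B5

A tree decomposition must satisfy three properties: every vertex lies in some bag; for every edge, both endpoints lie together in some bag; and for every vertex, the bags containing it form a connected subtree. Here vertex 0 appears in no bag, so the decomposition is invalid.

No — vertex 0 appears in no bag.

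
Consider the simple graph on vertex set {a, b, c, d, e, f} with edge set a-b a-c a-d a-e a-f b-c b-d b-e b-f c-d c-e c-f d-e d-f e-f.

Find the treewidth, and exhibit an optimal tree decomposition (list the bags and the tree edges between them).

A single bag containing all 6 vertices is trivially a valid decomposition of width 5. Conversely, {a, b, c, d, e, f} is a clique of size 6, and the vertices of any clique must share a bag in every tree decomposition; so some bag has ≥ 6 vertices and tw(G) ≥ 5. Therefore the treewidth is 5.

Treewidth 5.
Bags: B1 = {a, b, c, d, e, f}
Tree: (single bag)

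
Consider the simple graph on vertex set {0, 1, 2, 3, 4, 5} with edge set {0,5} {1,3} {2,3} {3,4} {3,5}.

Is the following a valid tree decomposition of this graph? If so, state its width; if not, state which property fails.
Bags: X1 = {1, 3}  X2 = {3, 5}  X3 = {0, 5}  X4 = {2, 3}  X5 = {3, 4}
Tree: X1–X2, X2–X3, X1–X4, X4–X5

Yes; width 1.

Every vertex of G appears in some bag (union = {0, 1, 2, 3, 4, 5}); every edge is covered by a bag; and for each vertex v the set of bags containing v is connected in the bag tree. The decomposition is therefore valid. The largest bag has 2 vertices, so the width is 1.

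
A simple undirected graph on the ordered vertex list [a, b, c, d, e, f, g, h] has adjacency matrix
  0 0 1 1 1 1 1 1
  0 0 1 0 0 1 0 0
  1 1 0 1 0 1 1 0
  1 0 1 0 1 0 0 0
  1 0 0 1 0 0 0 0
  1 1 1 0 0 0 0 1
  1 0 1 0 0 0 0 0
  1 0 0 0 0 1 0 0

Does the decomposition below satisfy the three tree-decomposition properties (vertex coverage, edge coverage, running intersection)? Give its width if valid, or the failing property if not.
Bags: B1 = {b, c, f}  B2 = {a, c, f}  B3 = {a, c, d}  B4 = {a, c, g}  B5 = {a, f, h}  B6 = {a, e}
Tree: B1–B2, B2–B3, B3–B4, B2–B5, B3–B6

A tree decomposition must satisfy three properties: every vertex lies in some bag; for every edge, both endpoints lie together in some bag; and for every vertex, the bags containing it form a connected subtree. Here edge (d,e) lies in no bag, so the decomposition is invalid.

No — edge (d,e) lies in no bag.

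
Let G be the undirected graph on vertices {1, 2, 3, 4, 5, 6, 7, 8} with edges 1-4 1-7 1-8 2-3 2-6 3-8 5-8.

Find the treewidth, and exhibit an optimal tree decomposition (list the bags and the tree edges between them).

Treewidth 1.
Bags: B1 = {1, 8}  B2 = {3, 8}  B3 = {1, 4}  B4 = {2, 3}  B5 = {1, 7}  B6 = {2, 6}  B7 = {5, 8}
Tree: B1–B2, B1–B3, B2–B4, B3–B5, B4–B6, B1–B7

Each bag holds 2 vertices, so the decomposition has width 1, which upper-bounds the treewidth. G has an edge, so its treewidth is at least 1. The upper and lower bounds meet at 1, so that is the treewidth.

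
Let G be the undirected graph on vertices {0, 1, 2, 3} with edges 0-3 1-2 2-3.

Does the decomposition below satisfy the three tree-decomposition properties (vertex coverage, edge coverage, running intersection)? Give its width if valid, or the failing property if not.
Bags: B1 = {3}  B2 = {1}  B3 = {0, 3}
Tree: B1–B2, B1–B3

No — vertex 2 appears in no bag.

A tree decomposition must satisfy three properties: every vertex lies in some bag; for every edge, both endpoints lie together in some bag; and for every vertex, the bags containing it form a connected subtree. Here vertex 2 appears in no bag, so the decomposition is invalid.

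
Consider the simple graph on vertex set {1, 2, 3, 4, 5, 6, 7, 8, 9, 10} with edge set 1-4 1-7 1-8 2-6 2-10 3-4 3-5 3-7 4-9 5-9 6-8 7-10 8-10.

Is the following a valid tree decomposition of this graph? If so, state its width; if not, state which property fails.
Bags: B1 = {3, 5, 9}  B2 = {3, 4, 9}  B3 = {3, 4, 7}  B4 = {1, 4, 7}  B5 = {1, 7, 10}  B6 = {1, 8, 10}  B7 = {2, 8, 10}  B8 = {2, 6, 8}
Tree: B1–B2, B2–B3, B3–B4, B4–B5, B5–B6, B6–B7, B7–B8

Yes; width 2.

Vertex coverage: the bags together contain {1, 2, 3, 4, 5, 6, 7, 8, 9, 10}, the full vertex set. Edge coverage: each edge of G has both endpoints in at least one bag. Running intersection: for every vertex, the bags containing it form a connected subtree. All three properties hold, so this is a valid tree decomposition of width max|bag| − 1 = 2, and hence tw(G) ≤ 2.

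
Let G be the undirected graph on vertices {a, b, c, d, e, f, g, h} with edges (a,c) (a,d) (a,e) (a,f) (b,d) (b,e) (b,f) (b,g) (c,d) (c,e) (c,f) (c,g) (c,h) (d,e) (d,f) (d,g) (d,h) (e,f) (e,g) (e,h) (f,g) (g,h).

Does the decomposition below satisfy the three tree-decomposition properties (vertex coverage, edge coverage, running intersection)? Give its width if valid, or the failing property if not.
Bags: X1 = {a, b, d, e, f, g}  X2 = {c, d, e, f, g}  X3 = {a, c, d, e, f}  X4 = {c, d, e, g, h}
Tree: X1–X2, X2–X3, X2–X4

No — bags containing vertex a are not connected in the tree.

A tree decomposition must satisfy three properties: every vertex lies in some bag; for every edge, both endpoints lie together in some bag; and for every vertex, the bags containing it form a connected subtree. Here bags containing vertex a are not connected in the tree, so the decomposition is invalid.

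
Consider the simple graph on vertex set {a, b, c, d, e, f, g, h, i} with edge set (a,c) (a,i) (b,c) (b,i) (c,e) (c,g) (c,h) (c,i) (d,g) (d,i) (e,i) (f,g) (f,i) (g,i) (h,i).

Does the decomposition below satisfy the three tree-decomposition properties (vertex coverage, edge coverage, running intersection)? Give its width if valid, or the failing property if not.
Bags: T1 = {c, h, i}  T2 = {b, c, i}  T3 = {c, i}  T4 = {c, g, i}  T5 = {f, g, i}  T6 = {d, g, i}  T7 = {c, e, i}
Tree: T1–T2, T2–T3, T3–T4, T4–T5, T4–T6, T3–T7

No — vertex a appears in no bag.

A tree decomposition must satisfy three properties: every vertex lies in some bag; for every edge, both endpoints lie together in some bag; and for every vertex, the bags containing it form a connected subtree. Here vertex a appears in no bag, so the decomposition is invalid.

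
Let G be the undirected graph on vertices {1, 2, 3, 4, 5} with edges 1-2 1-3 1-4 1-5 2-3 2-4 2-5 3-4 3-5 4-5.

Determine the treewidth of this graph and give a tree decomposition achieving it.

With just one bag of size 5, the width is 5 − 1 = 4, so tw(G) ≤ 4. For the lower bound, the 5 vertices {1, 2, 3, 4, 5} are pairwise adjacent, and any tree decomposition puts a clique entirely inside one bag — forcing width ≥ 4. Therefore the treewidth is 4.

Treewidth 4.
One such decomposition:
Bags: B1 = {1, 2, 3, 4, 5}
Tree: (single bag)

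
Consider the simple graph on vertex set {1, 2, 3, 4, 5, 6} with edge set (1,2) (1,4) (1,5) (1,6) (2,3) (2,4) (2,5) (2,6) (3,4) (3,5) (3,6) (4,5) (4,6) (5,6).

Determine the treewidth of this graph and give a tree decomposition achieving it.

Treewidth 4.
One such decomposition:
Bags: B1 = {2, 3, 4, 5, 6}  B2 = {1, 2, 4, 5, 6}
Tree: B1–B2

The largest bag has 5 vertices, giving width 4; this decomposition certifies tw(G) ≤ 4. For the lower bound, the 5 vertices {1, 2, 4, 5, 6} are pairwise adjacent, and any tree decomposition puts a clique entirely inside one bag — forcing width ≥ 4. Combining the bounds, tw(G) = 4.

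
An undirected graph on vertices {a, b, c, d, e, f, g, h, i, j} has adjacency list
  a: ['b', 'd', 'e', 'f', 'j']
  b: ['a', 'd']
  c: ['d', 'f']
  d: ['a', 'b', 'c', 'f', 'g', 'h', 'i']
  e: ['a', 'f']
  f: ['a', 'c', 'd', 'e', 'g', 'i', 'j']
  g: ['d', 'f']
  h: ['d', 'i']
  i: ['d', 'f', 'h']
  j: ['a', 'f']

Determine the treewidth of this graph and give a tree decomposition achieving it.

Treewidth 2.
Bags: B1 = {a, d, f}  B2 = {d, f, i}  B3 = {d, f, g}  B4 = {c, d, f}  B5 = {d, h, i}  B6 = {a, b, d}  B7 = {a, f, j}  B8 = {a, e, f}
Tree: B1–B2, B2–B3, B2–B4, B2–B5, B1–B6, B1–B7, B1–B8

Every bag has size at most 3, so the width is 3 − 1 = 2 and tw(G) ≤ 2. On the other hand G contains the 3-clique {d, h, i}. A clique must lie in a single bag of any decomposition, so no decomposition can have width below 2. Combining the bounds, tw(G) = 2.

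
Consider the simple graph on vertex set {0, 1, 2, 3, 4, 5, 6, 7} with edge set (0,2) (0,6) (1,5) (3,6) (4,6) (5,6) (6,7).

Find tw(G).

A width-1 tree decomposition is:
Bags: B1 = {5, 6}  B2 = {3, 6}  B3 = {4, 6}  B4 = {1, 5}  B5 = {0, 6}  B6 = {0, 2}  B7 = {6, 7}
Tree: B1–B2, B1–B3, B1–B4, B3–B5, B5–B6, B3–B7
Every bag has size at most 2, so the width is 2 − 1 = 1 and tw(G) ≤ 1. Since G has at least one edge (e.g. 5–6), it is not an edgeless graph, so tw(G) ≥ 1. Therefore the treewidth is 1.

1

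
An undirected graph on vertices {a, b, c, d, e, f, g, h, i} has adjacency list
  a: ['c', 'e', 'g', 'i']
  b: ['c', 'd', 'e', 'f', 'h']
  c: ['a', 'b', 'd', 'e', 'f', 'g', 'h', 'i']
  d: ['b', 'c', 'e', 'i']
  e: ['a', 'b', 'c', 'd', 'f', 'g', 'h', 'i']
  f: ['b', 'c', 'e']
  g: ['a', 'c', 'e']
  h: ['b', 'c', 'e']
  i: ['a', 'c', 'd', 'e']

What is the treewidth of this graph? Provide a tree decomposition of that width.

Treewidth 3.
One such decomposition:
Bags: B1 = {c, d, e, i}  B2 = {b, c, d, e}  B3 = {a, c, e, i}  B4 = {a, c, e, g}  B5 = {b, c, e, f}  B6 = {b, c, e, h}
Tree: B1–B2, B1–B3, B3–B4, B2–B5, B2–B6

Each bag holds 4 vertices, so the decomposition has width 3, which upper-bounds the treewidth. On the other hand G contains the 4-clique {a, c, e, g}. A clique must lie in a single bag of any decomposition, so no decomposition can have width below 3. The upper and lower bounds meet at 3, so that is the treewidth.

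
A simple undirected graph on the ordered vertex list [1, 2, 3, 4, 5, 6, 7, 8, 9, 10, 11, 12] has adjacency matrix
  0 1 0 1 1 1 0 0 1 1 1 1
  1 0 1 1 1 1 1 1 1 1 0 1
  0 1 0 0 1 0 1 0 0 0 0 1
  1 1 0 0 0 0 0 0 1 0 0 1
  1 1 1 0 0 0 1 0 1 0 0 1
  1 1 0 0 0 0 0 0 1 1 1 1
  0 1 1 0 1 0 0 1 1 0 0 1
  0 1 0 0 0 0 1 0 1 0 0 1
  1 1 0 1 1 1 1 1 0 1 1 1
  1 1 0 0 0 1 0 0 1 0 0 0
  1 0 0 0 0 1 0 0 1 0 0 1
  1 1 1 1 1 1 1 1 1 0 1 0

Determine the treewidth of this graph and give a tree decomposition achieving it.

Each bag holds 5 vertices, so the decomposition has width 4, which upper-bounds the treewidth. Conversely, {1, 2, 6, 9, 10} is a clique of size 5, and the vertices of any clique must share a bag in every tree decomposition; so some bag has ≥ 5 vertices and tw(G) ≥ 4. Therefore the treewidth is 4.

Treewidth 4.
One optimal decomposition is:
Bags: B1 = {1, 2, 6, 9, 12}  B2 = {1, 2, 5, 9, 12}  B3 = {2, 5, 7, 9, 12}  B4 = {2, 3, 5, 7, 12}  B5 = {2, 7, 8, 9, 12}  B6 = {1, 2, 4, 9, 12}  B7 = {1, 2, 6, 9, 10}  B8 = {1, 6, 9, 11, 12}
Tree: B1–B2, B2–B3, B3–B4, B3–B5, B1–B6, B1–B7, B1–B8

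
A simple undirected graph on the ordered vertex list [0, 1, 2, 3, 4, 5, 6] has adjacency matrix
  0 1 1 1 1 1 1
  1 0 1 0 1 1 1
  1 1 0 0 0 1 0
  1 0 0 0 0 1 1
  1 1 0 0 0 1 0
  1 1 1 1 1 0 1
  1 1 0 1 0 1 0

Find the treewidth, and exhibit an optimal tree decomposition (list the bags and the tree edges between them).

Treewidth 3.
One optimal decomposition is:
Bags: B1 = {0, 1, 5, 6}  B2 = {0, 1, 4, 5}  B3 = {0, 3, 5, 6}  B4 = {0, 1, 2, 5}
Tree: B1–B2, B1–B3, B1–B4

Each bag holds 4 vertices, so the decomposition has width 3, which upper-bounds the treewidth. For the lower bound, the 4 vertices {0, 1, 2, 5} are pairwise adjacent, and any tree decomposition puts a clique entirely inside one bag — forcing width ≥ 3. Therefore the treewidth is 3.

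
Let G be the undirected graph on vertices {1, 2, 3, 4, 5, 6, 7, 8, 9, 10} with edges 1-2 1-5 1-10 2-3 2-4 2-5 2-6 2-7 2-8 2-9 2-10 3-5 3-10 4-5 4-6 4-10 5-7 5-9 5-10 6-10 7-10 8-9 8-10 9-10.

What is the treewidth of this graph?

A width-3 tree decomposition is:
Bags: B1 = {1, 2, 5, 10}  B2 = {2, 4, 5, 10}  B3 = {2, 4, 6, 10}  B4 = {2, 5, 9, 10}  B5 = {2, 8, 9, 10}  B6 = {2, 3, 5, 10}  B7 = {2, 5, 7, 10}
Tree: B1–B2, B2–B3, B1–B4, B4–B5, B2–B6, B6–B7
Every bag has size at most 4, so the width is 4 − 1 = 3 and tw(G) ≤ 3. Conversely, {2, 8, 9, 10} is a clique of size 4, and the vertices of any clique must share a bag in every tree decomposition; so some bag has ≥ 4 vertices and tw(G) ≥ 3. Hence tw(G) = 3 exactly.

3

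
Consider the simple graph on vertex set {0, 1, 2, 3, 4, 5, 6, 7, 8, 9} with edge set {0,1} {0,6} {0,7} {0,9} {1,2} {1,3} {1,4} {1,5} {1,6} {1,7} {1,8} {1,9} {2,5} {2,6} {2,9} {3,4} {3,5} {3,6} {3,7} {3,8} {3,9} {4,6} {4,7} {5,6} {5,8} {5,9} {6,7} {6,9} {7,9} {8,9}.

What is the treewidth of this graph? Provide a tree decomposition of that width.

Every bag has size at most 5, so the width is 5 − 1 = 4 and tw(G) ≤ 4. For the lower bound, the 5 vertices {1, 3, 5, 8, 9} are pairwise adjacent, and any tree decomposition puts a clique entirely inside one bag — forcing width ≥ 4. Therefore the treewidth is 4.

Treewidth 4.
Bags: B1 = {1, 3, 6, 7, 9}  B2 = {1, 3, 5, 6, 9}  B3 = {1, 2, 5, 6, 9}  B4 = {0, 1, 6, 7, 9}  B5 = {1, 3, 5, 8, 9}  B6 = {1, 3, 4, 6, 7}
Tree: B1–B2, B2–B3, B1–B4, B2–B5, B1–B6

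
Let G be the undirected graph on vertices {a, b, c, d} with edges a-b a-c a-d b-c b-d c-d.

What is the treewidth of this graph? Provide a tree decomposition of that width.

With just one bag of size 4, the width is 4 − 1 = 3, so tw(G) ≤ 3. Conversely, {a, b, c, d} is a clique of size 4, and the vertices of any clique must share a bag in every tree decomposition; so some bag has ≥ 4 vertices and tw(G) ≥ 3. Combining the bounds, tw(G) = 3.

Treewidth 3.
One optimal decomposition is:
Bags: B1 = {a, b, c, d}
Tree: (single bag)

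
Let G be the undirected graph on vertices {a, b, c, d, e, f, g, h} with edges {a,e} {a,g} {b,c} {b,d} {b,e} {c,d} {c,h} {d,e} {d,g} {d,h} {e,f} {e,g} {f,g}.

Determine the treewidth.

A width-2 tree decomposition is:
Bags: B1 = {e, f, g}  B2 = {d, e, g}  B3 = {b, d, e}  B4 = {a, e, g}  B5 = {b, c, d}  B6 = {c, d, h}
Tree: B1–B2, B2–B3, B1–B4, B3–B5, B5–B6
The largest bag has 3 vertices, giving width 2; this decomposition certifies tw(G) ≤ 2. On the other hand G contains the 3-clique {d, e, g}. A clique must lie in a single bag of any decomposition, so no decomposition can have width below 2. Combining the bounds, tw(G) = 2.

2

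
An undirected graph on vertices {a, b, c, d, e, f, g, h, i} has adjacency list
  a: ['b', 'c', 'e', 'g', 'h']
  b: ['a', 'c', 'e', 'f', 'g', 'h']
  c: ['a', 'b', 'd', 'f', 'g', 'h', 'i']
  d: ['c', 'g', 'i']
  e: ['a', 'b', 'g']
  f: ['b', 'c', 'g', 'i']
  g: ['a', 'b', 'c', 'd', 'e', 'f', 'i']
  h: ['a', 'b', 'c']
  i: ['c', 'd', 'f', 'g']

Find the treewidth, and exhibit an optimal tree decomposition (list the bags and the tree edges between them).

Treewidth 3.
One such decomposition:
Bags: B1 = {a, b, c, g}  B2 = {b, c, f, g}  B3 = {a, b, c, h}  B4 = {c, f, g, i}  B5 = {a, b, e, g}  B6 = {c, d, g, i}
Tree: B1–B2, B1–B3, B2–B4, B1–B5, B4–B6

Each bag holds 4 vertices, so the decomposition has width 3, which upper-bounds the treewidth. For the lower bound, the 4 vertices {a, b, e, g} are pairwise adjacent, and any tree decomposition puts a clique entirely inside one bag — forcing width ≥ 3. Combining the bounds, tw(G) = 3.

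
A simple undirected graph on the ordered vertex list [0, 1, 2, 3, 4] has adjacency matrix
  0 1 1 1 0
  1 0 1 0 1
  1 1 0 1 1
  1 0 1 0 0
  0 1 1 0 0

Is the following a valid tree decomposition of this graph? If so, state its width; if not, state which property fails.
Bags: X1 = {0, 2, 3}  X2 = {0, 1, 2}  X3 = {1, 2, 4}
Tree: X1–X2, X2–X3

Checking the three conditions: (i) the bags cover all of {0, 1, 2, 3, 4}; (ii) for each edge, some bag contains both endpoints; (iii) the bags containing any fixed vertex form a subtree. All hold, so the decomposition is valid with width 3 − 1 = 2.

Yes; width 2.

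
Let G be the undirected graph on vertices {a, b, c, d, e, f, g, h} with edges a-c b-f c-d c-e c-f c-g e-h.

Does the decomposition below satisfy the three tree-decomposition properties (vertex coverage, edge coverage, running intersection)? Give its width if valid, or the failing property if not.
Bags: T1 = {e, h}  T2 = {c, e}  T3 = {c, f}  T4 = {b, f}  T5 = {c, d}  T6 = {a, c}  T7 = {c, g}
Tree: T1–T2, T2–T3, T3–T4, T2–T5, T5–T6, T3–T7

Vertex coverage: the bags together contain {a, b, c, d, e, f, g, h}, the full vertex set. Edge coverage: each edge of G has both endpoints in at least one bag. Running intersection: for every vertex, the bags containing it form a connected subtree. All three properties hold, so this is a valid tree decomposition of width max|bag| − 1 = 1, and hence tw(G) ≤ 1.

Yes; width 1.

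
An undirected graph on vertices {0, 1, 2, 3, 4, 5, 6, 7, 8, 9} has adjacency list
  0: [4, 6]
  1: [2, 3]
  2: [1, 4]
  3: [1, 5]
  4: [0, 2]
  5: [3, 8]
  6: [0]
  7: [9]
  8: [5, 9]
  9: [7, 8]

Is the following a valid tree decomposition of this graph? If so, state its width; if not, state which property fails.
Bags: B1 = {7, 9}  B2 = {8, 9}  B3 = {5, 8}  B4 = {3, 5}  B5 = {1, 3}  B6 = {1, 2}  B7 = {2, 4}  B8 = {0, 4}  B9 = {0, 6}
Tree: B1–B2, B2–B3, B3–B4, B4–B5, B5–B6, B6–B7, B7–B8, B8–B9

Vertex coverage: the bags together contain {0, 1, 2, 3, 4, 5, 6, 7, 8, 9}, the full vertex set. Edge coverage: each edge of G has both endpoints in at least one bag. Running intersection: for every vertex, the bags containing it form a connected subtree. All three properties hold, so this is a valid tree decomposition of width max|bag| − 1 = 1, and hence tw(G) ≤ 1.

Yes; width 1.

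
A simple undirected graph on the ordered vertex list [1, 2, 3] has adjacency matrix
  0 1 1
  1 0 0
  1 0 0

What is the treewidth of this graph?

1

A width-1 tree decomposition is:
Bags: B1 = {1, 2}  B2 = {1, 3}
Tree: B1–B2
Every bag has size at most 2, so the width is 2 − 1 = 1 and tw(G) ≤ 1. Since G has at least one edge (e.g. 1–2), it is not an edgeless graph, so tw(G) ≥ 1. Combining the bounds, tw(G) = 1.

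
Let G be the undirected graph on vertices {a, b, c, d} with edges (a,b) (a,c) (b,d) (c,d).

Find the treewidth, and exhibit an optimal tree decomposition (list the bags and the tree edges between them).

The largest bag has 3 vertices, giving width 2; this decomposition certifies tw(G) ≤ 2. Since c–d–b–a–c is a cycle in G, G is not acyclic. Forests are exactly the graphs of treewidth ≤ 1, so tw(G) ≥ 2. Combining the bounds, tw(G) = 2.

Treewidth 2.
Bags: B1 = {b, c, d}  B2 = {a, b, c}
Tree: B1–B2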